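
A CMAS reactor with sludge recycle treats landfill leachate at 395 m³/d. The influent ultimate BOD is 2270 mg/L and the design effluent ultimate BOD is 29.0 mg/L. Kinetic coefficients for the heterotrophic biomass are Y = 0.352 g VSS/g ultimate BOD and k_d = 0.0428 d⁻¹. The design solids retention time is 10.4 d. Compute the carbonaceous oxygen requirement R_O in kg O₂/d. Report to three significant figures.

Correct the yield for decay: Y_obs = Y/(1 + k_d θ_c) = 0.352 / (1 + 0.0428 × 10.4) = 0.352 / 1.445 = 0.2436.
ΔS = 2270 − 29.0 = 2241 mg/L, so the substrate removal rate is 395 × 2241/1000 = 885.2 kg ultimate BOD/d.
Biomass synthesised: P_X = Y_obs × 885.2 = 215.6 kg VSS/d.
Carbonaceous O₂ demand = substrate oxidised − cell-mass equivalent = 885.2 − 1.42 × 215.6 = 579.0 kg O₂/d.

R_O ≈ 579 kg O₂/d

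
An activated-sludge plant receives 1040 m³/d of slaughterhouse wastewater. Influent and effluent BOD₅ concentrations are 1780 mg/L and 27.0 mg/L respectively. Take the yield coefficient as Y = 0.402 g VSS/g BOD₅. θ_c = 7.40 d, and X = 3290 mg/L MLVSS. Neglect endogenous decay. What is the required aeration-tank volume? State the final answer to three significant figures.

V ≈ 1650 m³

V·X = Y·Q·ΔS·θ_c gives V = 0.402 × 1040 × (1780 − 27.0) × 7.40 / 3290 = 1648 m³.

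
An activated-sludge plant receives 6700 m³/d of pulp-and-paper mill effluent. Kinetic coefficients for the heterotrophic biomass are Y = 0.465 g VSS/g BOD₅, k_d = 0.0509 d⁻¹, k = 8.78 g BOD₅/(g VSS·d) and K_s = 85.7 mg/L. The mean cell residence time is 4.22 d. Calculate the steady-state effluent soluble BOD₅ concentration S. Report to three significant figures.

S ≈ 6.50 mg/L

Effluent substrate depends only on kinetics and SRT: S = K_s(1 + k_d θ_c) / [θ_c(Yk − k_d) − 1] = 85.7 × (1 + 0.0509 × 4.22) / [4.22 × (0.465 × 8.78 − 0.0509) − 1] = 104.1 / 16.01 = 6.501 mg/L.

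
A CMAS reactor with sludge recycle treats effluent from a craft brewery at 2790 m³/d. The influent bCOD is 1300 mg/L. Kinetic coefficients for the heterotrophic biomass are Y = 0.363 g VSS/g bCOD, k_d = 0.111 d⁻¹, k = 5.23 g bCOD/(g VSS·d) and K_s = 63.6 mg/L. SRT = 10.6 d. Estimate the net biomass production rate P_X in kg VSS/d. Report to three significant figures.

P_X ≈ 601 kg VSS/d

Effluent substrate depends only on kinetics and SRT: S = K_s(1 + k_d θ_c) / [θ_c(Yk − k_d) − 1] = 63.6 × (1 + 0.111 × 10.6) / [10.6 × (0.363 × 5.23 − 0.111) − 1] = 138.4 / 17.95 = 7.713 mg/L.
Y_obs = Y / (1 + k_d θ_c) = 0.363 / (1 + 0.111 × 10.6) = 0.363 / 2.177 = 0.1668.
ΔS = 1300 − 7.71 = 1292 mg/L, so the substrate removal rate is 2790 × 1292/1000 = 3605 kg bCOD/d.
P_X = Y_obs · Q(S₀ − S) = 0.1668 × 3605 = 601.3 kg VSS/d.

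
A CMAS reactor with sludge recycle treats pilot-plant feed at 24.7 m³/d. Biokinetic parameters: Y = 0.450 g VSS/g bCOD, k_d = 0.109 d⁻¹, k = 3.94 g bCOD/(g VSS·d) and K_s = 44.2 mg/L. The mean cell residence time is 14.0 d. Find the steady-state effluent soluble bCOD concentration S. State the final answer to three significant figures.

S ≈ 5.01 mg/L

Effluent substrate depends only on kinetics and SRT: S = K_s(1 + k_d θ_c) / [θ_c(Yk − k_d) − 1] = 44.2 × (1 + 0.109 × 14.0) / [14.0 × (0.450 × 3.94 − 0.109) − 1] = 111.6 / 22.30 = 5.008 mg/L.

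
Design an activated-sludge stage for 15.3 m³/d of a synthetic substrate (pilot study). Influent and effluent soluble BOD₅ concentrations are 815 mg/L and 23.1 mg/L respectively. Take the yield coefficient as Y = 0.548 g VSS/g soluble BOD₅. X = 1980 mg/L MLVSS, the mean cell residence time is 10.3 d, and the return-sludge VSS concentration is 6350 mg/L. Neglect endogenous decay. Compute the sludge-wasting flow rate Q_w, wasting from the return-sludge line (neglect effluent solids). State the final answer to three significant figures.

With k_d = 0 the design equation reduces to V = Y Q (S₀−S) θ_c / X = 0.548 × 15.3 × (815 − 23.1) × 10.3 / 1980 = 34.54 m³.
Wasting from the return line (neglecting effluent solids): Q_w = V·X / (θ_c·X_r) = 34.54 × 1980 / (10.3 × 6350) = 1.046 m³/d.

Q_w ≈ 1.05 m³/d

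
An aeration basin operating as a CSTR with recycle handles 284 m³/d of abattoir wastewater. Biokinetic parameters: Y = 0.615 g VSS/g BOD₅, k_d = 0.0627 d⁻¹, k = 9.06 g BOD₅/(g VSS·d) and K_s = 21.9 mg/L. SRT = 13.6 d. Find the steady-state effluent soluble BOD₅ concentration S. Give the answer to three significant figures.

S ≈ 0.549 mg/L

For a completely mixed reactor with recycle the Lawrence–McCarty relation gives S = K_s·(1 + k_d·θ_c) / [θ_c·(Y·k − k_d) − 1] = 21.9 × (1 + 0.0627 × 13.6) / [13.6 × (0.615 × 9.06 − 0.0627) − 1] = 40.57 / 73.93 = 0.5489 mg/L.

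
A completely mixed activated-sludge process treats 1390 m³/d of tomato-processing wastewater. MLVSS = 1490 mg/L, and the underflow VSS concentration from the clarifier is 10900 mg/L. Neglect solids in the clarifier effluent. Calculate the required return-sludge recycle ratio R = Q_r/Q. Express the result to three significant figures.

R = Q_r/Q = X/(X_r − X) = 1490 / (10900 − 1490) = 0.1583.

R ≈ 0.158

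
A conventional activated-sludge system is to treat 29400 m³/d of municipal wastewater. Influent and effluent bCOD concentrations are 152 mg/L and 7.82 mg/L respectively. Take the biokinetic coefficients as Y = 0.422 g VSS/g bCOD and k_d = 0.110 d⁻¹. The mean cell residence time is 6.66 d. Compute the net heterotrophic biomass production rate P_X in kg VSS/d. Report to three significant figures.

P_X ≈ 1030 kg VSS/d

The observed yield is Y_obs = Y/(1 + k_d·θ_c) = 0.422 / (1 + 0.110 × 6.66) = 0.422 / 1.733 = 0.2436 g VSS per g bCOD removed.
Q·(S₀ − S) = 29400 × (152 − 7.82) × 10⁻³ = 4239 kg/d removed.
P_X = Y_obs · Q(S₀ − S) = 0.2436 × 4239 = 1032 kg VSS/d.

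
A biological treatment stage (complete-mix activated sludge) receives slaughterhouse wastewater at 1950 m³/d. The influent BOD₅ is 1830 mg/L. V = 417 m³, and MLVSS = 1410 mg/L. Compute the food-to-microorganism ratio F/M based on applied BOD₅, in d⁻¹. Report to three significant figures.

F/M = applied load / biomass = Q·S₀/(V·X) = 1950 × 1830 / (417.0 × 1410) = 6.069 d⁻¹.

F/M ≈ 6.07 d⁻¹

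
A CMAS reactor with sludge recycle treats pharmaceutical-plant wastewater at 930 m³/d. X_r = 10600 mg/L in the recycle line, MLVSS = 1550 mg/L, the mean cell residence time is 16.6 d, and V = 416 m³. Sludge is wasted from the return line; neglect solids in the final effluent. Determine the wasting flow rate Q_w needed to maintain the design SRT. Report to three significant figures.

Q_w = (V·X)/(θ_c X_r) = 416.0 × 1550 / (16.6 × 10600) = 3.664 m³/d.

Q_w ≈ 3.66 m³/d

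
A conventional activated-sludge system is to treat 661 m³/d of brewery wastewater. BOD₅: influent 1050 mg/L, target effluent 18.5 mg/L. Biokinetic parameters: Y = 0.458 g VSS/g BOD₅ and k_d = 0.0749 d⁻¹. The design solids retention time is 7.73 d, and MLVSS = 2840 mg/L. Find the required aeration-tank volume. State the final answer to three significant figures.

Rearranging the biomass balance for a CMAS with decay, V = Y·Q·ΔS·θ_c / [X·(1+k_d θ_c)] = 0.458 × 661 × (1050 − 18.5) × 7.73 / [2840 × (1 + 0.0749 × 7.73)] = 2.41×10^6 / 4484 = 538.3 m³.

V ≈ 538 m³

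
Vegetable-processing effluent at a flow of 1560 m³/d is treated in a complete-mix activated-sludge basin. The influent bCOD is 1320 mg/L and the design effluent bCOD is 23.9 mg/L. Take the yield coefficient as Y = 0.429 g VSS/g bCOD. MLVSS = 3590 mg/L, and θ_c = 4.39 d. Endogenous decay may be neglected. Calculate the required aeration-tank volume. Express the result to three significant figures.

V·X = Y·Q·ΔS·θ_c gives V = 0.429 × 1560 × (1320 − 23.9) × 4.39 / 3590 = 1061 m³.

V ≈ 1060 m³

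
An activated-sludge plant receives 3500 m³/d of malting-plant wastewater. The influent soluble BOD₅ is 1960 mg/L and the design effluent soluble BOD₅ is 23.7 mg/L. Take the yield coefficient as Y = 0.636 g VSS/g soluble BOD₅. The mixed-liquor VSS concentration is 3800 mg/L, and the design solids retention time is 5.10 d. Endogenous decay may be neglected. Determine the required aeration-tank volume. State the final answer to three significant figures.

Biomass mass balance (decay neglected): V·X = Y·Q·(S₀ − S)·θ_c, so V = 0.636 × 3500 × (1960 − 23.7) × 5.10 / 3800 = 5785 m³.

V ≈ 5780 m³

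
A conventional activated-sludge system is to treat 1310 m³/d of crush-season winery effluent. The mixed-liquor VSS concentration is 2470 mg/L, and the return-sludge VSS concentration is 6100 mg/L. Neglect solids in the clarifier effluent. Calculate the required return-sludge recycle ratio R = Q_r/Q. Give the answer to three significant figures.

Mass balance around the secondary clarifier (neglecting effluent solids): R = X / (X_r − X) = 2470 / (6100 − 2470) = 0.6804.

R ≈ 0.680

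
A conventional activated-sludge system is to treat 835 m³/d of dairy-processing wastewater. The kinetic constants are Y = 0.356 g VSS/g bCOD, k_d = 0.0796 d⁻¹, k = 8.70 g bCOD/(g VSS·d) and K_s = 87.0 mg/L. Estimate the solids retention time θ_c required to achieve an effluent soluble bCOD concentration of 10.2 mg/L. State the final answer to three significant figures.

At the target effluent, Y k S/(K_s+S) = 0.356×8.70×10.2/97.20 = 0.3250 d⁻¹.
1/θ_c = 0.3250 − 0.0796 = 0.2454 d⁻¹, so θ_c = 4.075 d.

θ_c ≈ 4.07 d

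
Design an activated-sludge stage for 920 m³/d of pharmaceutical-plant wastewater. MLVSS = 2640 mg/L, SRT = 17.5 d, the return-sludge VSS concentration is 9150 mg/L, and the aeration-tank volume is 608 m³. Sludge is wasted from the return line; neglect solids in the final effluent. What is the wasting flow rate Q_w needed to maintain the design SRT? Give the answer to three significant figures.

Q_w ≈ 10.0 m³/d

Wasting from the return line (neglecting effluent solids): Q_w = V·X / (θ_c·X_r) = 608.0 × 2640 / (17.5 × 9150) = 10.02 m³/d.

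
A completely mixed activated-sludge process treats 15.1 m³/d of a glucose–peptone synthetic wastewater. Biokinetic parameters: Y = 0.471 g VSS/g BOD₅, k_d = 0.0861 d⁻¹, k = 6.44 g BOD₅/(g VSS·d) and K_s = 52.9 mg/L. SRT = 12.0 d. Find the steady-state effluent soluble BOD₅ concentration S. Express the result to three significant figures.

Effluent substrate depends only on kinetics and SRT: S = K_s(1 + k_d θ_c) / [θ_c(Yk − k_d) − 1] = 52.9 × (1 + 0.0861 × 12.0) / [12.0 × (0.471 × 6.44 − 0.0861) − 1] = 107.6 / 34.37 = 3.130 mg/L.

S ≈ 3.13 mg/L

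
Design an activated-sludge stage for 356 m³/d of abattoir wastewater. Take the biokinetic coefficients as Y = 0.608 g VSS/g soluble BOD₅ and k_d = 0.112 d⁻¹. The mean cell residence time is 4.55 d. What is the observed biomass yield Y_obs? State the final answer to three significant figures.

Y_obs ≈ 0.403 g VSS/g soluble BOD₅

Y_obs = Y / (1 + k_d θ_c) = 0.608 / (1 + 0.112 × 4.55) = 0.608 / 1.510 = 0.4028.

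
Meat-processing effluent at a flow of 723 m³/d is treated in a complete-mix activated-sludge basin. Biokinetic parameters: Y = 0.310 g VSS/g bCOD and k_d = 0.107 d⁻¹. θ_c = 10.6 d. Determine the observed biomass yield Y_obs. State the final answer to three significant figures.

Y_obs ≈ 0.145 g VSS/g bCOD

Observed yield with endogenous decay: Y_obs = Y / (1 + k_d·θ_c) = 0.310 / (1 + 0.107 × 10.6) = 0.310 / 2.134 = 0.1453 g VSS/g bCOD.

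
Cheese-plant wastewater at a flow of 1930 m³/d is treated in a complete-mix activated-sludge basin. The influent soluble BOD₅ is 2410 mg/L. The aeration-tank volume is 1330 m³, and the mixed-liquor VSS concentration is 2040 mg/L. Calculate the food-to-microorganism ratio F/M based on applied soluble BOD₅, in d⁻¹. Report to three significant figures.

Food-to-microorganism ratio F/M = Q S₀ / (V X) = 1930 × 2410 / (1330 × 2040) = 1.714 d⁻¹.

F/M ≈ 1.71 d⁻¹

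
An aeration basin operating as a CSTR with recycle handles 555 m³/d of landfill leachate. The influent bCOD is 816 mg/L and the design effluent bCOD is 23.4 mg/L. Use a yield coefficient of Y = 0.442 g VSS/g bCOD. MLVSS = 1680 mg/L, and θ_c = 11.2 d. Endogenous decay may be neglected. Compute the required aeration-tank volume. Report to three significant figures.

V ≈ 1300 m³

Biomass mass balance (decay neglected): V·X = Y·Q·(S₀ − S)·θ_c, so V = 0.442 × 555 × (816 − 23.4) × 11.2 / 1680 = 1296 m³.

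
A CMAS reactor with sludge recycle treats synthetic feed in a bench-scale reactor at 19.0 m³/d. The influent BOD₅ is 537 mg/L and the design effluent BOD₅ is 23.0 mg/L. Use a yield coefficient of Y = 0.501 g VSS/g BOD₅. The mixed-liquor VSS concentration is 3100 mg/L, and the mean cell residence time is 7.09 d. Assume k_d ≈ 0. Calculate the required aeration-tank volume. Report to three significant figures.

V ≈ 11.2 m³

With k_d = 0 the design equation reduces to V = Y Q (S₀−S) θ_c / X = 0.501 × 19.0 × (537 − 23.0) × 7.09 / 3100 = 11.19 m³.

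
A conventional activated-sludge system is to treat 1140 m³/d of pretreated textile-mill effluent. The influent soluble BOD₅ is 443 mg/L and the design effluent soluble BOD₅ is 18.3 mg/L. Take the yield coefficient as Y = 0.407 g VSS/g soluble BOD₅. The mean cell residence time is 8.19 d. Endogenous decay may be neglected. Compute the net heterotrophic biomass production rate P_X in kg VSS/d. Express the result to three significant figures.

P_X ≈ 197 kg VSS/d

No decay correction is needed, so Y_obs = Y = 0.407.
Q·(S₀ − S) = 1140 × (443 − 18.3) × 10⁻³ = 484.2 kg/d removed.
Net biomass production P_X = Y_obs × Q·(S₀ − S) = 0.4070 × 484.2 = 197.1 kg VSS/d.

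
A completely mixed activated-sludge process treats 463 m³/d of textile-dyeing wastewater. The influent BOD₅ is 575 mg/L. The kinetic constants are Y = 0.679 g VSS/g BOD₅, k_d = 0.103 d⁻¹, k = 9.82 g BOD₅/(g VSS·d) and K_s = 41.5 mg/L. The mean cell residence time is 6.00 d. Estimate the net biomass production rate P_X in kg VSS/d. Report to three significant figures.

From the Monod/SRT balance for a CMAS, S = K_s·(1+k_d θ_c)/[θ_c·(Y k − k_d) − 1] = 41.5 × (1 + 0.103 × 6.00) / [6.00 × (0.679 × 9.82 − 0.103) − 1] = 67.15 / 38.39 = 1.749 mg/L.
Correct the yield for decay: Y_obs = Y/(1 + k_d θ_c) = 0.679 / (1 + 0.103 × 6.00) = 0.679 / 1.618 = 0.4197.
Mass of BOD₅ removed per day: Q(S₀ − S) = 463 × 573.2 g/m³ = 265.4 kg/d.
Net biomass production P_X = Y_obs × Q·(S₀ − S) = 0.4197 × 265.4 = 111.4 kg VSS/d.

P_X ≈ 111 kg VSS/d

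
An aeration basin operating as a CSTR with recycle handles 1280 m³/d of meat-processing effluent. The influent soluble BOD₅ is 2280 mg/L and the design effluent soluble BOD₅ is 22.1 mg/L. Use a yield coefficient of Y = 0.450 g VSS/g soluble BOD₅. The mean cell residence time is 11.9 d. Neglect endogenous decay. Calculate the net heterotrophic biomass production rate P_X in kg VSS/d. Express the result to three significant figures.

No decay correction is needed, so Y_obs = Y = 0.450.
Substrate removed = Q·(S₀ − S) = 1280 m³/d × (2280 − 22.1) g/m³ = 2.89×10^6 g/d = 2890 kg/d.
P_X = Y_obs · Q(S₀ − S) = 0.4500 × 2890 = 1301 kg VSS/d.

P_X ≈ 1300 kg VSS/d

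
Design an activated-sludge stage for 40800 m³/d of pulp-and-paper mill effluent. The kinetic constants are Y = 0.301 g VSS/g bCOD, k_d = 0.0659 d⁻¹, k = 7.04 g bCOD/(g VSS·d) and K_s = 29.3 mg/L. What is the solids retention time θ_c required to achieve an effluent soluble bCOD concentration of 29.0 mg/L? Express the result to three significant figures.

Specific growth rate at S = 29.0 mg/L: μ = YkS/(K_s+S) = 0.301·7.04·29.0/(29.3+29.0) = 1.054 d⁻¹.
1/θ_c = 1.054 − 0.0659 = 0.9882 d⁻¹, so θ_c = 1.012 d.

θ_c ≈ 1.01 d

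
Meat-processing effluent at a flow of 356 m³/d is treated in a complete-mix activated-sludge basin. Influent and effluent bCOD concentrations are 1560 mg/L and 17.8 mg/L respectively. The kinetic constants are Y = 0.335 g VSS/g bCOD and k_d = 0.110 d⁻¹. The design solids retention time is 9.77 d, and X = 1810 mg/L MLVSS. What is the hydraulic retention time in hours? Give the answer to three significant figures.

τ ≈ 32.3 h

From the SRT design equation V = Y Q (S₀−S) θ_c / [X (1 + k_d θ_c)] = 0.335 × 356 × (1560 − 17.8) × 9.77 / [1810 × (1 + 0.110 × 9.77)] = 1.8×10^6 / 3755 = 478.5 m³.
τ = V/Q = 478.5/356 = 1.344 d, or 32.26 h.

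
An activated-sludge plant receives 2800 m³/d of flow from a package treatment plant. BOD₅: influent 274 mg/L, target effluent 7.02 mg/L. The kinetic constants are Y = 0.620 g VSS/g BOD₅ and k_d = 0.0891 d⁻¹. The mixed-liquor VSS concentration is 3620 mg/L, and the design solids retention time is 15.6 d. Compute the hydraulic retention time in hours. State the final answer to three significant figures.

τ ≈ 7.16 h

Rearranging the biomass balance for a CMAS with decay, V = Y·Q·ΔS·θ_c / [X·(1+k_d θ_c)] = 0.620 × 2800 × (274 − 7.02) × 15.6 / [3620 × (1 + 0.0891 × 15.6)] = 7.23×10^6 / 8652 = 835.7 m³.
τ = V/Q = 835.7/2800 = 0.2985 d, or 7.163 h.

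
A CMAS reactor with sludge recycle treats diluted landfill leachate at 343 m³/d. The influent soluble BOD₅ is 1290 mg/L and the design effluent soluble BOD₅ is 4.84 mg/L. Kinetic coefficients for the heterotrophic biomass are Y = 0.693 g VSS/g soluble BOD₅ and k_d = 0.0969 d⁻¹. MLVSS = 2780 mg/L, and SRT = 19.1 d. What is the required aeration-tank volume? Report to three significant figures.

From the SRT design equation V = Y Q (S₀−S) θ_c / [X (1 + k_d θ_c)] = 0.693 × 343 × (1290 − 4.84) × 19.1 / [2780 × (1 + 0.0969 × 19.1)] = 5.83×10^6 / 7925 = 736.2 m³.

V ≈ 736 m³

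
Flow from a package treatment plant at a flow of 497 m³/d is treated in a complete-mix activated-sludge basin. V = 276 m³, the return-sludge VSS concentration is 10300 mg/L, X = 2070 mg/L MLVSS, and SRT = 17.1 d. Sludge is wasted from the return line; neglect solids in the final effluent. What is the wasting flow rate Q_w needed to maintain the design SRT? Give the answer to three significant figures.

Q_w ≈ 3.24 m³/d

θ_c = V·X/(Q_w·X_r) when wasting from the recycle, so Q_w = V·X/(θ_c·X_r) = 276.0 × 2070 / (17.1 × 10300) = 3.244 m³/d.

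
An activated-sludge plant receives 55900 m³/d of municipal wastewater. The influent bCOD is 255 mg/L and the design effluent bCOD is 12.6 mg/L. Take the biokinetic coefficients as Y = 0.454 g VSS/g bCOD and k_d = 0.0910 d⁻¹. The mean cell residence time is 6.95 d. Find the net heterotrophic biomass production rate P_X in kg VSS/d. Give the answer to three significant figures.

P_X ≈ 3770 kg VSS/d

Y_obs = Y / (1 + k_d θ_c) = 0.454 / (1 + 0.0910 × 6.95) = 0.454 / 1.632 = 0.2781.
ΔS = 255 − 12.6 = 242.4 mg/L, so the substrate removal rate is 55900 × 242.4/1000 = 13550 kg bCOD/d.
Biomass produced: P_X = Y_obs·Q·ΔS = 0.2781 × 13550 ≈ 3768 kg VSS/d.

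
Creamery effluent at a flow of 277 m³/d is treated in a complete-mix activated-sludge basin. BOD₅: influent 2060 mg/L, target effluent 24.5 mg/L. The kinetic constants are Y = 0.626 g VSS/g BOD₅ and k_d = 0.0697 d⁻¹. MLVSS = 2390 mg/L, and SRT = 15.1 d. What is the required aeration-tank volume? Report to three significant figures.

Rearranging the biomass balance for a CMAS with decay, V = Y·Q·ΔS·θ_c / [X·(1+k_d θ_c)] = 0.626 × 277 × (2060 − 24.5) × 15.1 / [2390 × (1 + 0.0697 × 15.1)] = 5.33×10^6 / 4905 = 1086 m³.

V ≈ 1090 m³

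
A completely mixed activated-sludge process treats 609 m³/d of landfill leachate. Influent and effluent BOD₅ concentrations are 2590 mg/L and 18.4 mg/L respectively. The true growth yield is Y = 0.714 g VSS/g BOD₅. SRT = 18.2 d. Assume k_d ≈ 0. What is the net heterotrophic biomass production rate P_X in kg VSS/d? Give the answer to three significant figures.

With endogenous decay neglected, the observed yield equals the true yield: Y_obs = Y = 0.714 g VSS/g BOD₅.
ΔS = 2590 − 18.4 = 2572 mg/L, so the substrate removal rate is 609 × 2572/1000 = 1566 kg BOD₅/d.
Net biomass production P_X = Y_obs × Q·(S₀ − S) = 0.7140 × 1566 = 1118 kg VSS/d.

P_X ≈ 1120 kg VSS/d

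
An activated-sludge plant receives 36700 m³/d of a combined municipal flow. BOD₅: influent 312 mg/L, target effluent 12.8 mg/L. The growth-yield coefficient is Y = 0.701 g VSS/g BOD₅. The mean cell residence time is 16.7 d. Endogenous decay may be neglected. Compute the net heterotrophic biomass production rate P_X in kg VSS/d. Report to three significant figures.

P_X ≈ 7700 kg VSS/d

No decay correction is needed, so Y_obs = Y = 0.701.
Substrate removed = Q·(S₀ − S) = 36700 m³/d × (312 − 12.8) g/m³ = 1.1×10^7 g/d = 10981 kg/d.
P_X = Y_obs · Q(S₀ − S) = 0.7010 × 10981 = 7697 kg VSS/d.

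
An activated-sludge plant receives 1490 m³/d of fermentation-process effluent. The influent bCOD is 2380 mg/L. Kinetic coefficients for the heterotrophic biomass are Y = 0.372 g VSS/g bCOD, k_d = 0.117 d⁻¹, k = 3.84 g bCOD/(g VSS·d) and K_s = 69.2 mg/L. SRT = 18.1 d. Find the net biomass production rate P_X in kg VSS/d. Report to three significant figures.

Effluent substrate depends only on kinetics and SRT: S = K_s(1 + k_d θ_c) / [θ_c(Yk − k_d) − 1] = 69.2 × (1 + 0.117 × 18.1) / [18.1 × (0.372 × 3.84 − 0.117) − 1] = 215.7 / 22.74 = 9.488 mg/L.
Observed yield with endogenous decay: Y_obs = Y / (1 + k_d·θ_c) = 0.372 / (1 + 0.117 × 18.1) = 0.372 / 3.118 = 0.1193 g VSS/g bCOD.
ΔS = 2380 − 9.49 = 2371 mg/L, so the substrate removal rate is 1490 × 2371/1000 = 3532 kg bCOD/d.
P_X = Y_obs · Q(S₀ − S) = 0.1193 × 3532 = 421.4 kg VSS/d.

P_X ≈ 421 kg VSS/d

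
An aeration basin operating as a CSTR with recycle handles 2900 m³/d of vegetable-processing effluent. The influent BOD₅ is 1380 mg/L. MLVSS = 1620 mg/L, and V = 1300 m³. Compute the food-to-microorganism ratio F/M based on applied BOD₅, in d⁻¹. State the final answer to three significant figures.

F/M = Q·S₀ / (V·X) = 2900 × 1380 / (1300 × 1620) = 1.900 g BOD₅·(g VSS·d)⁻¹.

F/M ≈ 1.90 d⁻¹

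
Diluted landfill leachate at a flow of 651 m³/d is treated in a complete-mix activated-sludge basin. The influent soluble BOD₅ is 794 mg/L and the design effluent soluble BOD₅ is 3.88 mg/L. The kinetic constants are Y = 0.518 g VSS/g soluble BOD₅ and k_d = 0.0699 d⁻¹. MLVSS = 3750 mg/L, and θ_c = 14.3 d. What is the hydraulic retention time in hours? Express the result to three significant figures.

τ ≈ 18.7 h

Steady-state biomass mass balance: V·X·(1 + k_d·θ_c) = Y·Q·(S₀ − S)·θ_c, so V = 0.518 × 651 × (794 − 3.88) × 14.3 / [3750 × (1 + 0.0699 × 14.3)] = 3.81×10^6 / 7498 = 508.1 m³.
HRT = V/Q = 508.1 m³ / 651 m³·d⁻¹ = 0.7805 d × 24 = 18.73 h.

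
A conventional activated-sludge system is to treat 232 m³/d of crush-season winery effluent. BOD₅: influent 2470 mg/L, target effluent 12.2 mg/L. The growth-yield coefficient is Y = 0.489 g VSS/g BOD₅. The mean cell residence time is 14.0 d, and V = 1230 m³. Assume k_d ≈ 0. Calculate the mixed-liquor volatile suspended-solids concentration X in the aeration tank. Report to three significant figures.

X ≈ 3170 mg/L

Without decay, X = Y Q (S₀−S) θ_c / V = 0.489 × 232 × (2470 − 12.2) × 14.0 / 1230 = 3174 mg/L.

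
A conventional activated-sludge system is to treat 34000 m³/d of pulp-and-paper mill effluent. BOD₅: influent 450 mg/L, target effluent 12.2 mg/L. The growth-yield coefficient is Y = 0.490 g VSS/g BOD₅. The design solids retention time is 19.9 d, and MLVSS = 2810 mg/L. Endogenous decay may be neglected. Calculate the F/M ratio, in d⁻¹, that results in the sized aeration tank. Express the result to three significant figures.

F/M ≈ 0.105 d⁻¹

V·X = Y·Q·ΔS·θ_c gives V = 0.490 × 34000 × (450 − 12.2) × 19.9 / 2810 = 51653 m³.
Food-to-microorganism ratio F/M = Q S₀ / (V X) = 34000 × 450 / (51653 × 2810) = 0.1054 d⁻¹.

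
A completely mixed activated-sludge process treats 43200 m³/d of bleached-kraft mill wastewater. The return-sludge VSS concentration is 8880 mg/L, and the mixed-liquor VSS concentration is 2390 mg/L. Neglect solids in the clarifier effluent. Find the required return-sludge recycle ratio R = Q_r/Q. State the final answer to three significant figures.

R ≈ 0.368

Solids balance on the clarifier gives (1+R)X = R·X_r, so R = X/(X_r − X) = 2390 / (8880 − 2390) = 0.3683.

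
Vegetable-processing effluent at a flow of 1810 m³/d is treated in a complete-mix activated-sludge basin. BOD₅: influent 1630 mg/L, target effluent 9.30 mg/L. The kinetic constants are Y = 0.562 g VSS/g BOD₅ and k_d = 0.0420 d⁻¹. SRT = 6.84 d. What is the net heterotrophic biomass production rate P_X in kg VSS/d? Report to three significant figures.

Correct the yield for decay: Y_obs = Y/(1 + k_d θ_c) = 0.562 / (1 + 0.0420 × 6.84) = 0.562 / 1.287 = 0.4366.
Substrate removed = Q·(S₀ − S) = 1810 m³/d × (1630 − 9.30) g/m³ = 2.93×10^6 g/d = 2933 kg/d.
P_X = Y_obs · Q(S₀ − S) = 0.4366 × 2933 = 1281 kg VSS/d.

P_X ≈ 1280 kg VSS/d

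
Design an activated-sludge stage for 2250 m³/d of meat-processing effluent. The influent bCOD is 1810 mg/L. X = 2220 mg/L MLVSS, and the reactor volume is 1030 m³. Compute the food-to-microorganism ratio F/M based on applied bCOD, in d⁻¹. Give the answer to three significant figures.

F/M = Q·S₀ / (V·X) = 2250 × 1810 / (1030 × 2220) = 1.781 g bCOD·(g VSS·d)⁻¹.

F/M ≈ 1.78 d⁻¹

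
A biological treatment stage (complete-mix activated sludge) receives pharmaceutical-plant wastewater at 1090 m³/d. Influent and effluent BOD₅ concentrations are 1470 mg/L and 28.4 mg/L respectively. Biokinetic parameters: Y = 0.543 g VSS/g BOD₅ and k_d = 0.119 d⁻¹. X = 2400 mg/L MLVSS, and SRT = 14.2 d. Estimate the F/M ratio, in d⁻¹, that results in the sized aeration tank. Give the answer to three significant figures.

F/M ≈ 0.356 d⁻¹

Rearranging the biomass balance for a CMAS with decay, V = Y·Q·ΔS·θ_c / [X·(1+k_d θ_c)] = 0.543 × 1090 × (1470 − 28.4) × 14.2 / [2400 × (1 + 0.119 × 14.2)] = 1.21×10^7 / 6456 = 1877 m³.
Food-to-microorganism ratio F/M = Q S₀ / (V X) = 1090 × 1470 / (1877 × 2400) = 0.3557 d⁻¹.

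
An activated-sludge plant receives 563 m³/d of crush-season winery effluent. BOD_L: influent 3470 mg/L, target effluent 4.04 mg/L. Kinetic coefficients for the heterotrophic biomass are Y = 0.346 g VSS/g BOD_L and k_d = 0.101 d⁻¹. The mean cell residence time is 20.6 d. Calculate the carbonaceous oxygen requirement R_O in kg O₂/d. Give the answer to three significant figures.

The observed yield is Y_obs = Y/(1 + k_d·θ_c) = 0.346 / (1 + 0.101 × 20.6) = 0.346 / 3.081 = 0.1123 g VSS per g BOD_L removed.
Substrate removed = Q·(S₀ − S) = 563 m³/d × (3470 − 4.04) g/m³ = 1.95×10^6 g/d = 1951 kg/d.
P_X = Y_obs·Q·(S₀ − S) = 0.1123 × 1951 = 219.2 kg VSS/d.
R_O = Q·ΔS − 1.42 P_X = 1951 − 311.2 = 1640 kg O₂/d.

R_O ≈ 1640 kg O₂/d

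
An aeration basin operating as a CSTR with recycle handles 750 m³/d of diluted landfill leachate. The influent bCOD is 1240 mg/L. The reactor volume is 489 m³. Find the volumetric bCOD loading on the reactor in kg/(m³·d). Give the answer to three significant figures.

Applied bCOD load per unit volume = Q·S₀/V = (750 × 1240/1000)/489.0 = 1.902 kg bCOD·m⁻³·d⁻¹.

L_v ≈ 1.90 kg bCOD/(m³·d)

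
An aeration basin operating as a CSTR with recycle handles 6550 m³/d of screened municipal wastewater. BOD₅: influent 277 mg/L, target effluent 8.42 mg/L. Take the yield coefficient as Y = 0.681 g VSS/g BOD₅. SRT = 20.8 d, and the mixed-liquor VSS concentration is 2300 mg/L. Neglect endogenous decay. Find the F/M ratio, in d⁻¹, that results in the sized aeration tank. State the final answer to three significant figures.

F/M ≈ 0.0728 d⁻¹

V·X = Y·Q·ΔS·θ_c gives V = 0.681 × 6550 × (277 − 8.42) × 20.8 / 2300 = 10834 m³.
F/M = applied load / biomass = Q·S₀/(V·X) = 6550 × 277 / (10834 × 2300) = 0.07281 d⁻¹.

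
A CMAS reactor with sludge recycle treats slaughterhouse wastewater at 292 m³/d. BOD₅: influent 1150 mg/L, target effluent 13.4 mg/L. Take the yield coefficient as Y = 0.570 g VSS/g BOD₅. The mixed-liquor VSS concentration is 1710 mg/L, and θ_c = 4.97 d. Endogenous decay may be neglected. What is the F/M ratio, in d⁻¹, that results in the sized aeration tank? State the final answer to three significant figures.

F/M ≈ 0.357 d⁻¹

Biomass mass balance (decay neglected): V·X = Y·Q·(S₀ − S)·θ_c, so V = 0.570 × 292 × (1150 − 13.4) × 4.97 / 1710 = 549.8 m³.
F/M = applied load / biomass = Q·S₀/(V·X) = 292 × 1150 / (549.8 × 1710) = 0.3572 d⁻¹.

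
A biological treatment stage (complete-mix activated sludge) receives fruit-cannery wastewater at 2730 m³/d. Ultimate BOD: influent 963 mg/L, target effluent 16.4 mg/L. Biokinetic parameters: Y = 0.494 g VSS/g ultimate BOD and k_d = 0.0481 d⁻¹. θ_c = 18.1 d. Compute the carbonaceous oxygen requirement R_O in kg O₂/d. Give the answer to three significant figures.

R_O ≈ 1620 kg O₂/d

Y_obs = Y / (1 + k_d θ_c) = 0.494 / (1 + 0.0481 × 18.1) = 0.494 / 1.871 = 0.2641.
ΔS = 963 − 16.4 = 946.6 mg/L, so the substrate removal rate is 2730 × 946.6/1000 = 2584 kg ultimate BOD/d.
Biomass synthesised: P_X = Y_obs × 2584 = 682.5 kg VSS/d.
R_O = Q·ΔS − 1.42 P_X = 2584 − 969.1 = 1615 kg O₂/d.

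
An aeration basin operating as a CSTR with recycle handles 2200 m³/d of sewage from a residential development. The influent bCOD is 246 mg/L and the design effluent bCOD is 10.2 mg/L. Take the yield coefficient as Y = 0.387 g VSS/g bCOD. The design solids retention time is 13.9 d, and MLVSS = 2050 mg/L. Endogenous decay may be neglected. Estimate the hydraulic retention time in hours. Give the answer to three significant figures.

τ ≈ 14.9 h

V·X = Y·Q·ΔS·θ_c gives V = 0.387 × 2200 × (246 − 10.2) × 13.9 / 2050 = 1361 m³.
HRT = V/Q = 1361 m³ / 2200 m³·d⁻¹ = 0.6188 d × 24 = 14.85 h.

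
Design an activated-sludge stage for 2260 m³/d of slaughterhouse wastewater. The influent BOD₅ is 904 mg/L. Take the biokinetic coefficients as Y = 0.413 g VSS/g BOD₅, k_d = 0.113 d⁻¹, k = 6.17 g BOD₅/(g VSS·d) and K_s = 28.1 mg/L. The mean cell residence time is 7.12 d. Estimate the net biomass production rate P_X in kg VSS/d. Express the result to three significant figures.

From the Monod/SRT balance for a CMAS, S = K_s·(1+k_d θ_c)/[θ_c·(Y k − k_d) − 1] = 28.1 × (1 + 0.113 × 7.12) / [7.12 × (0.413 × 6.17 − 0.113) − 1] = 50.71 / 16.34 = 3.104 mg/L.
Observed yield with endogenous decay: Y_obs = Y / (1 + k_d·θ_c) = 0.413 / (1 + 0.113 × 7.12) = 0.413 / 1.805 = 0.2289 g VSS/g BOD₅.
ΔS = 904 − 3.10 = 900.9 mg/L, so the substrate removal rate is 2260 × 900.9/1000 = 2036 kg BOD₅/d.
Biomass produced: P_X = Y_obs·Q·ΔS = 0.2289 × 2036 ≈ 466.0 kg VSS/d.

P_X ≈ 466 kg VSS/d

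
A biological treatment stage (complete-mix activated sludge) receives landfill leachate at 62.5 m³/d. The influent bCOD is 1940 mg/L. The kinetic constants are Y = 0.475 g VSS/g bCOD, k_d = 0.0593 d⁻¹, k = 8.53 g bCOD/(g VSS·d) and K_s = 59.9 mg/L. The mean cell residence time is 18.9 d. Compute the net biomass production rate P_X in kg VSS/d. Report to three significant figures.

From the Monod/SRT balance for a CMAS, S = K_s·(1+k_d θ_c)/[θ_c·(Y k − k_d) − 1] = 59.9 × (1 + 0.0593 × 18.9) / [18.9 × (0.475 × 8.53 − 0.0593) − 1] = 127.0 / 74.46 = 1.706 mg/L.
Correct the yield for decay: Y_obs = Y/(1 + k_d θ_c) = 0.475 / (1 + 0.0593 × 18.9) = 0.475 / 2.121 = 0.2240.
ΔS = 1940 − 1.71 = 1938 mg/L, so the substrate removal rate is 62.5 × 1938/1000 = 121.1 kg bCOD/d.
So the net sludge growth is P_X = 0.2240 × 121.1 = 27.13 kg VSS/d.

P_X ≈ 27.1 kg VSS/d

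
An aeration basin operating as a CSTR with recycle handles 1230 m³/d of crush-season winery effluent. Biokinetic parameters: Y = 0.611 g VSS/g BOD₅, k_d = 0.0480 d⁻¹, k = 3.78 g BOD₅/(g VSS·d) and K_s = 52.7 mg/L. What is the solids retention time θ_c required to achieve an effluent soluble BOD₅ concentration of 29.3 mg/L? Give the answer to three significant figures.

θ_c ≈ 1.29 d

At the target effluent, Y k S/(K_s+S) = 0.611×3.78×29.3/82.00 = 0.8253 d⁻¹.
Then 1/θ_c = μ − k_d = 0.8253 − 0.0480 = 0.7773 d⁻¹, giving θ_c = 1.287 d.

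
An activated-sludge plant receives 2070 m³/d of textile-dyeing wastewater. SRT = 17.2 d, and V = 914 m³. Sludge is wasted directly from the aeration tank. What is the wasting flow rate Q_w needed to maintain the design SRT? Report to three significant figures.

Wasting from the aeration tank: Q_w = V / θ_c = 914.0 / 17.2 = 53.14 m³/d.

Q_w ≈ 53.1 m³/d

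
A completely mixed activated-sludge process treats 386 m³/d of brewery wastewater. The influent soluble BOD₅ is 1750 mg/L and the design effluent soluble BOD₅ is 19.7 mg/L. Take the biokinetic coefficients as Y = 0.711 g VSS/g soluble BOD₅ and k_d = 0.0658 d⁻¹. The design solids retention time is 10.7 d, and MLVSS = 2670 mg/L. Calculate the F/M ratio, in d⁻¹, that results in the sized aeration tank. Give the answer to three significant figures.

Rearranging the biomass balance for a CMAS with decay, V = Y·Q·ΔS·θ_c / [X·(1+k_d θ_c)] = 0.711 × 386 × (1750 − 19.7) × 10.7 / [2670 × (1 + 0.0658 × 10.7)] = 5.08×10^6 / 4550 = 1117 m³.
Food-to-microorganism ratio F/M = Q S₀ / (V X) = 386 × 1750 / (1117 × 2670) = 0.2265 d⁻¹.

F/M ≈ 0.227 d⁻¹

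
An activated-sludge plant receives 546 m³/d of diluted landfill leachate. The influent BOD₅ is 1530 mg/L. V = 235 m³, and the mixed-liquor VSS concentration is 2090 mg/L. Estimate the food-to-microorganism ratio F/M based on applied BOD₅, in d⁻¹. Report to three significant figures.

F/M ≈ 1.70 d⁻¹

Food-to-microorganism ratio F/M = Q S₀ / (V X) = 546 × 1530 / (235.0 × 2090) = 1.701 d⁻¹.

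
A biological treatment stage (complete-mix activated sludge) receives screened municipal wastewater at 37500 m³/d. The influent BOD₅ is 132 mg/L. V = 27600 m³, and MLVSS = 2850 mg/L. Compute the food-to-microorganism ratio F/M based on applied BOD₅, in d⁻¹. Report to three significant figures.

Food-to-microorganism ratio F/M = Q S₀ / (V X) = 37500 × 132 / (27600 × 2850) = 0.06293 d⁻¹.

F/M ≈ 0.0629 d⁻¹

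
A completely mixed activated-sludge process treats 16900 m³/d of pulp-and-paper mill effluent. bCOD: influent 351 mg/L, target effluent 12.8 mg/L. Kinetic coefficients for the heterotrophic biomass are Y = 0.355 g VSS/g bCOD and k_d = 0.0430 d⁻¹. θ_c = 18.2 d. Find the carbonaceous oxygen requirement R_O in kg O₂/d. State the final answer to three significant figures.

Observed yield with endogenous decay: Y_obs = Y / (1 + k_d·θ_c) = 0.355 / (1 + 0.0430 × 18.2) = 0.355 / 1.783 = 0.1991 g VSS/g bCOD.
Q·(S₀ − S) = 16900 × (351 − 12.8) × 10⁻³ = 5716 kg/d removed.
Net sludge production P_X = 0.1991 × 5716 = 1138 kg VSS/d.
R_O = Q·(S₀ − S) − 1.42·P_X = 5716 − 1.42 × 1138 = 4099 kg O₂/d.

R_O ≈ 4100 kg O₂/d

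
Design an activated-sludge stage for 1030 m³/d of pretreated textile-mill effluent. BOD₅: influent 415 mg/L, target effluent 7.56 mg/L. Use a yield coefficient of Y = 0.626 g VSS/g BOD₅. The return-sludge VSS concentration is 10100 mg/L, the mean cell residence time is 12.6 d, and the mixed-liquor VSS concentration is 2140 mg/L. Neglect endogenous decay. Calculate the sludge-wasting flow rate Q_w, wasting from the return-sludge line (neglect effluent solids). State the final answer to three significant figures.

Q_w ≈ 26.0 m³/d

Biomass mass balance (decay neglected): V·X = Y·Q·(S₀ − S)·θ_c, so V = 0.626 × 1030 × (415 − 7.56) × 12.6 / 2140 = 1547 m³.
Wasting from the return line (neglecting effluent solids): Q_w = V·X / (θ_c·X_r) = 1547 × 2140 / (12.6 × 10100) = 26.01 m³/d.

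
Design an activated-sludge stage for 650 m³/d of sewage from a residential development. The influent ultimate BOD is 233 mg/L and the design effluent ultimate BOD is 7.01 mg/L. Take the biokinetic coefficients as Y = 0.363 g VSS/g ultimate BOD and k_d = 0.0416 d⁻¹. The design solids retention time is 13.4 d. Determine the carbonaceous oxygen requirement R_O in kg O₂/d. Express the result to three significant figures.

Correct the yield for decay: Y_obs = Y/(1 + k_d θ_c) = 0.363 / (1 + 0.0416 × 13.4) = 0.363 / 1.557 = 0.2331.
ΔS = 233 − 7.01 = 226.0 mg/L, so the substrate removal rate is 650 × 226.0/1000 = 146.9 kg ultimate BOD/d.
Biomass synthesised: P_X = Y_obs × 146.9 = 34.24 kg VSS/d.
R_O = Q·ΔS − 1.42 P_X = 146.9 − 48.62 = 98.28 kg O₂/d.

R_O ≈ 98.3 kg O₂/d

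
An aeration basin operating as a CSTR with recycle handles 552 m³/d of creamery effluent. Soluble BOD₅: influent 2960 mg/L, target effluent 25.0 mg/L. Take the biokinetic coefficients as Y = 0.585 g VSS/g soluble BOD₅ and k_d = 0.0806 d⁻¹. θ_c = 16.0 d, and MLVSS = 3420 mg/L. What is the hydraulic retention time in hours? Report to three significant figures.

Rearranging the biomass balance for a CMAS with decay, V = Y·Q·ΔS·θ_c / [X·(1+k_d θ_c)] = 0.585 × 552 × (2960 − 25.0) × 16.0 / [3420 × (1 + 0.0806 × 16.0)] = 1.52×10^7 / 7830 = 1937 m³.
HRT = V/Q = 1937 m³ / 552 m³·d⁻¹ = 3.508 d × 24 = 84.20 h.

τ ≈ 84.2 h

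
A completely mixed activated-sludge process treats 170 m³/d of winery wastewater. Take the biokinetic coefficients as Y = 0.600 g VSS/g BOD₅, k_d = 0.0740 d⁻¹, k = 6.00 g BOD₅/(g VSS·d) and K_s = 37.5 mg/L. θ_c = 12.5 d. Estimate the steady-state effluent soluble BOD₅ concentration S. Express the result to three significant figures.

Effluent substrate depends only on kinetics and SRT: S = K_s(1 + k_d θ_c) / [θ_c(Yk − k_d) − 1] = 37.5 × (1 + 0.0740 × 12.5) / [12.5 × (0.600 × 6.00 − 0.0740) − 1] = 72.19 / 43.07 = 1.676 mg/L.

S ≈ 1.68 mg/L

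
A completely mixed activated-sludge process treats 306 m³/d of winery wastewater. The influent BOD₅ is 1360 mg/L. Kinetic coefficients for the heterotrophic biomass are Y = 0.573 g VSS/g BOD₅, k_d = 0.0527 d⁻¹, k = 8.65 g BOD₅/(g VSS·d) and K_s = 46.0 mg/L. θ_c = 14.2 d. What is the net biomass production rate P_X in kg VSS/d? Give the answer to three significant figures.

Effluent substrate depends only on kinetics and SRT: S = K_s(1 + k_d θ_c) / [θ_c(Yk − k_d) − 1] = 46.0 × (1 + 0.0527 × 14.2) / [14.2 × (0.573 × 8.65 − 0.0527) − 1] = 80.42 / 68.63 = 1.172 mg/L.
The observed yield is Y_obs = Y/(1 + k_d·θ_c) = 0.573 / (1 + 0.0527 × 14.2) = 0.573 / 1.748 = 0.3277 g VSS per g BOD₅ removed.
Mass of BOD₅ removed per day: Q(S₀ − S) = 306 × 1359 g/m³ = 415.8 kg/d.
So the net sludge growth is P_X = 0.3277 × 415.8 = 136.3 kg VSS/d.

P_X ≈ 136 kg VSS/d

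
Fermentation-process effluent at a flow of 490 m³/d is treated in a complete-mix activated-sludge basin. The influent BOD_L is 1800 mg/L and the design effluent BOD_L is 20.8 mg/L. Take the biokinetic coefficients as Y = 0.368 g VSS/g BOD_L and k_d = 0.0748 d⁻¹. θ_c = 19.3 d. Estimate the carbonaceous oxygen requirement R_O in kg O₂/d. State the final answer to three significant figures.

R_O ≈ 685 kg O₂/d

Y_obs = Y / (1 + k_d θ_c) = 0.368 / (1 + 0.0748 × 19.3) = 0.368 / 2.444 = 0.1506.
ΔS = 1800 − 20.8 = 1779 mg/L, so the substrate removal rate is 490 × 1779/1000 = 871.8 kg BOD_L/d.
Net sludge production P_X = 0.1506 × 871.8 = 131.3 kg VSS/d.
R_O = Q·(S₀ − S) − 1.42·P_X = 871.8 − 1.42 × 131.3 = 685.4 kg O₂/d.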